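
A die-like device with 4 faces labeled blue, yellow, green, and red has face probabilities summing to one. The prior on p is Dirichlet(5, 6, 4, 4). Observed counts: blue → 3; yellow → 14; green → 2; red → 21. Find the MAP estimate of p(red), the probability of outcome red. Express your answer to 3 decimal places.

The posterior is Dirichlet(αᵢ + nᵢ) = Dirichlet(8, 20, 6, 25).
For a Dirichlet(a₁,…,a_K) with all aᵢ > 1, the mode has j-th component (aⱼ − 1)/(Σaᵢ − K).
Here Σaᵢ = 59 and K = 4, so p(red) = (25 − 1)/(59 − 4) = 24/55 ≈ 0.436.

MAP estimate of p(red) = 0.436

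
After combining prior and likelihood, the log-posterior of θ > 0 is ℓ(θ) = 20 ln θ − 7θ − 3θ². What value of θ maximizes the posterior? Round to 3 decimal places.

θ̂_MAP = 1.333

ℓ'(θ) = 20/θ − 7 − 6θ. Setting this to zero and multiplying by θ: 6θ² + 7θ − 20 = 0.
θ = (−7 + √(7² + 4·6·20)) / (2·6) = (−7 + √529) / 12 = (−7 + 23)/12 = 4/3.
ℓ''(θ) = −20/θ² − 6 < 0, confirming a maximum.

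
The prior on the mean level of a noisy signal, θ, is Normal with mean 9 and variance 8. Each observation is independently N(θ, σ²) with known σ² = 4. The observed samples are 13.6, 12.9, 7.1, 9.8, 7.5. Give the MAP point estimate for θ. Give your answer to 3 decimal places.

n = 5; x̄ = (13.6 + 12.9 + 7.1 + 9.8 + 7.5)/5 = 50.9/5 = 10.18.
For a Normal prior and Normal likelihood with known variance, the posterior is Normal; its mode equals its mean, the precision-weighted average.
Prior precision 1/σ₀² = 1/8 = 0.125; data precision n/σ² = 5/4 = 1.25.
θ̂ = (0.125·9 + 1.25·10.18) / (0.125 + 1.25) = 13.85/1.375 = 554/55 ≈ 10.073.

θ̂_MAP = 10.073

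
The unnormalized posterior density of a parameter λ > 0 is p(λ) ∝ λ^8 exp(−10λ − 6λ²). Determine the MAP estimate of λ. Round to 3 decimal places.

ℓ'(λ) = 8/λ − 10 − 12λ. Setting this to zero and multiplying by λ: 12λ² + 10λ − 8 = 0.
λ = (−10 + √(10² + 4·12·8)) / (2·12) = (−10 + √484) / 24 = (−10 + 22)/24 = 1/2.
ℓ''(λ) = −8/λ² − 12 < 0, confirming a maximum.

λ̂_MAP = 0.500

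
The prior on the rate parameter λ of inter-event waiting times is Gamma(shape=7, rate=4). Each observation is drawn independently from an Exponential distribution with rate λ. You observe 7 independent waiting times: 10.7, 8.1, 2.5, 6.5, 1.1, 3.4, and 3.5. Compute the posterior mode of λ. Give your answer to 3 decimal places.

λ̂_MAP = 0.327

The Exponential(rate=λ) likelihood is ∝ λ^n e^(−λΣtᵢ). Here n = 7 and Σtᵢ = 10.7 + 8.1 + 2.5 + 6.5 + 1.1 + 3.4 + 3.5 = 35.8.
Posterior ∝ λ^6e^(−4λ) · λ^7e^(−35.8λ) = λ^13e^(−39.8λ), i.e. Gamma(14, 39.8).
Mode = (a−1)/b = 13/39.8 ≈ 0.327.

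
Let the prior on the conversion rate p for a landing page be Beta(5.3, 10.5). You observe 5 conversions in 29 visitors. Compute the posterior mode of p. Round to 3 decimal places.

p̂_MAP = 0.217

Prior: Beta(5.3, 10.5).
Data: 5 successes in 29 trials. The binomial likelihood contributes p^5(1−p)^24, so the posterior is Beta(5.3+5, 10.5+24) = Beta(10.3, 34.5).
For Beta(a, b) with a, b > 1 the mode is (a−1)/(a+b−2) = 9.3/42.8 ≈ 0.217.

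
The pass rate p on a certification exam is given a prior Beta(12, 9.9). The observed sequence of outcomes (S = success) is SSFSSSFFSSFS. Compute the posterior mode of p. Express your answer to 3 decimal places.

p̂_MAP = 0.596

Prior: Beta(12, 9.9).
Data: 8 successes in 12 trials (from the sequence). The binomial likelihood contributes p^8(1−p)^4, so the posterior is Beta(12+8, 9.9+4) = Beta(20, 13.9).
For Beta(a, b) with a, b > 1 the mode is (a−1)/(a+b−2) = 19/31.9 ≈ 0.596.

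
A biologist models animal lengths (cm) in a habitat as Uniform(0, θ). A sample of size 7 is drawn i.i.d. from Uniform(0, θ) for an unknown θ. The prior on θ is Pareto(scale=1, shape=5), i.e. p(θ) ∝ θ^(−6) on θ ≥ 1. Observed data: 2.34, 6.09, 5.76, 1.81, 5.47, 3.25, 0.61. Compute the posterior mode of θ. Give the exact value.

The Uniform(0, θ) likelihood is θ^(−n) for θ ≥ max(xᵢ), zero otherwise. Here max(xᵢ) = 6.09.
Posterior ∝ θ^(−6) · θ^(−7) = θ^(−13) on θ ≥ max(1, 6.09) = 6.09.
This density is strictly decreasing in θ, so the posterior mode lies at the lower boundary of the support.

θ̂_MAP = 6.09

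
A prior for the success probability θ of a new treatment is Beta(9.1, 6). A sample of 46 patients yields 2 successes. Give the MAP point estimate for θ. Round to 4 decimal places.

Prior: Beta(9.1, 6).
Data: 2 successes in 46 trials. The binomial likelihood contributes θ^2(1−θ)^44, so the posterior is Beta(9.1+2, 6+44) = Beta(11.1, 50).
For Beta(a, b) with a, b > 1 the mode is (a−1)/(a+b−2) = 10.1/59.1 ≈ 0.1709.

θ̂_MAP = 0.1709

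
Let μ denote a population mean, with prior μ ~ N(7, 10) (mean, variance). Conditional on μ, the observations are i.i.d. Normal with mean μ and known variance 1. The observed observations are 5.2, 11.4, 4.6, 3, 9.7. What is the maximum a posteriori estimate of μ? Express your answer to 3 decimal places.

n = 5; x̄ = (5.2 + 11.4 + 4.6 + 3 + 9.7)/5 = 33.9/5 = 6.78.
For a Normal prior and Normal likelihood with known variance, the posterior is Normal; its mode equals its mean, the precision-weighted average.
Prior precision 1/σ₀² = 1/10 = 0.1; data precision n/σ² = 5/1 = 5.
μ̂ = (0.1·7 + 5·6.78) / (0.1 + 5) = 34.6/5.1 = 346/51 ≈ 6.784.

μ̂_MAP = 6.784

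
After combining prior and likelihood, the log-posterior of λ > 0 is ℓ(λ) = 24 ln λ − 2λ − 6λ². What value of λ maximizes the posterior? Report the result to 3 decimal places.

ℓ'(λ) = 24/λ − 2 − 12λ. Setting this to zero and multiplying by λ: 12λ² + 2λ − 24 = 0.
λ = (−2 + √(2² + 4·12·24)) / (2·12) = (−2 + √1156) / 24 = (−2 + 34)/24 = 4/3.
ℓ''(λ) = −24/λ² − 12 < 0, confirming a maximum.

λ̂_MAP = 1.333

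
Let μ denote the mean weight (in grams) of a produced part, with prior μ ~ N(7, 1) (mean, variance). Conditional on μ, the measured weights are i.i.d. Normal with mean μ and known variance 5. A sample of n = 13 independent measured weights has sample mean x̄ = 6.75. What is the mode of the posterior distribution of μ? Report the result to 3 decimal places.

μ̂_MAP = 6.819

n = 13, x̄ = 6.75.
For a Normal prior and Normal likelihood with known variance, the posterior is Normal; its mode equals its mean, the precision-weighted average.
Prior precision 1/σ₀² = 1/1 = 1; data precision n/σ² = 13/5 = 2.6.
μ̂ = (1·7 + 2.6·6.75) / (1 + 2.6) = 24.55/3.6 = 491/72 ≈ 6.819.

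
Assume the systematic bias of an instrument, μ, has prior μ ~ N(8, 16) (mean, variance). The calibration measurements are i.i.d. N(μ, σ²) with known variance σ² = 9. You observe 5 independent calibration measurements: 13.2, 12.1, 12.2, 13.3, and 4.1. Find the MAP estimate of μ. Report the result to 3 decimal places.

μ̂_MAP = 10.679

n = 5; x̄ = (13.2 + 12.1 + 12.2 + 13.3 + 4.1)/5 = 54.9/5 = 10.98.
For a Normal prior and Normal likelihood with known variance, the posterior is Normal; its mode equals its mean, the precision-weighted average.
Prior precision 1/σ₀² = 1/16 = 0.0625; data precision n/σ² = 5/9.
μ̂ = (0.0625·8 + (5/9)·10.98) / (0.0625 + 5/9) = 6.6/(89/144) = 4752/445 ≈ 10.679.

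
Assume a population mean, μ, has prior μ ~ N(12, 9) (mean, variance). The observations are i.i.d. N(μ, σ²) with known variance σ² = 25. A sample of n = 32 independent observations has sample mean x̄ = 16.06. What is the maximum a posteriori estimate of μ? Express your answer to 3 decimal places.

μ̂_MAP = 15.736

n = 32, x̄ = 16.06.
For a Normal prior and Normal likelihood with known variance, the posterior is Normal; its mode equals its mean, the precision-weighted average.
Prior precision 1/σ₀² = 1/9; data precision n/σ² = 32/25 = 1.28.
μ̂ = ((1/9)·12 + 1.28·16.06) / (1/9 + 1.28) = (41044/1875)/(313/225) = 123132/7825 ≈ 15.736.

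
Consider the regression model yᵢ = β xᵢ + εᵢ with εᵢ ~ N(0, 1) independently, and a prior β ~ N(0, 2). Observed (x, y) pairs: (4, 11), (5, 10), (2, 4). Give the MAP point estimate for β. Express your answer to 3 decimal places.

log p(β | y) = −Σ(yᵢ − βxᵢ)²/(2·1) − β²/(2·2) + const.
Setting the derivative to zero: Σxᵢ(yᵢ − βxᵢ)/1 − β/2 = 0, so β = Σxᵢyᵢ / (Σxᵢ² + σ²/τ²).
Σxᵢyᵢ = 4·11 + 5·10 + 2·4 = 102; Σxᵢ² = 45; σ²/τ² = 0.5.
β̂_MAP = 102 / (45 + 0.5) = 102/45.5 ≈ 2.242.

β̂_MAP = 2.242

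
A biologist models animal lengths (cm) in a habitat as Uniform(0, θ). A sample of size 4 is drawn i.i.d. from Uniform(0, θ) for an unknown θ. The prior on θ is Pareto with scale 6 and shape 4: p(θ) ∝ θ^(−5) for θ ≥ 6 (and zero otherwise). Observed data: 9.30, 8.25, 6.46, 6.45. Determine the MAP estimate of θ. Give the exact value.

θ̂_MAP = 9.30

The Uniform(0, θ) likelihood is θ^(−n) for θ ≥ max(xᵢ), zero otherwise. Here max(xᵢ) = 9.30.
Posterior ∝ θ^(−5) · θ^(−4) = θ^(−9) on θ ≥ max(6, 9.30) = 9.30.
This density is strictly decreasing in θ, so the posterior mode lies at the lower boundary of the support.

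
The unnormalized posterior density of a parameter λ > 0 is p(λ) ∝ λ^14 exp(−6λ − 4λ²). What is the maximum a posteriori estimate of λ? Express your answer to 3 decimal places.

ℓ'(λ) = 14/λ − 6 − 8λ. Setting this to zero and multiplying by λ: 8λ² + 6λ − 14 = 0.
λ = (−6 + √(6² + 4·8·14)) / (2·8) = (−6 + √484) / 16 = (−6 + 22)/16 = 1.
ℓ''(λ) = −14/λ² − 8 < 0, confirming a maximum.

λ̂_MAP = 1.000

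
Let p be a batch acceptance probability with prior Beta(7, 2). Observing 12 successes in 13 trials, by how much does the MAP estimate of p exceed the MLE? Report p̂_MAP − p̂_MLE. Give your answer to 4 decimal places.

MAP − MLE = -0.0231

Posterior is Beta(19, 3); MAP = (19−1)/(22−2) = 18/20 ≈ 0.90000.
MLE ignores the prior: p̂_MLE = k/n = 12/13 ≈ 0.92308.
Difference = 18/20 − 12/13 = -3/130 ≈ -0.0231.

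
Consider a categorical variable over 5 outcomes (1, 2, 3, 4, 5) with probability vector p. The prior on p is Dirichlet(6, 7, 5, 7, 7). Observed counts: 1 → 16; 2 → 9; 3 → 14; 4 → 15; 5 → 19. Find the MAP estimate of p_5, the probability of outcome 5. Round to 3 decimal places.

The posterior is Dirichlet(αᵢ + nᵢ) = Dirichlet(22, 16, 19, 22, 26).
For a Dirichlet(a₁,…,a_K) with all aᵢ > 1, the mode has j-th component (aⱼ − 1)/(Σaᵢ − K).
Here Σaᵢ = 105 and K = 5, so p_5 = (26 − 1)/(105 − 5) = 25/100 ≈ 0.250.

MAP estimate: 0.250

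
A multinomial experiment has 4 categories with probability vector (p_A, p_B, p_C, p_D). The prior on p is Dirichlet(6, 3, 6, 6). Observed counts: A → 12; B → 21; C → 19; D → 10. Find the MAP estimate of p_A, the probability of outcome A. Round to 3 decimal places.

MAP estimate of p_A = 0.215

The posterior is Dirichlet(αᵢ + nᵢ) = Dirichlet(18, 24, 25, 16).
For a Dirichlet(a₁,…,a_K) with all aᵢ > 1, the mode has j-th component (aⱼ − 1)/(Σaᵢ − K).
Here Σaᵢ = 83 and K = 4, so p_A = (18 − 1)/(83 − 4) = 17/79 ≈ 0.215.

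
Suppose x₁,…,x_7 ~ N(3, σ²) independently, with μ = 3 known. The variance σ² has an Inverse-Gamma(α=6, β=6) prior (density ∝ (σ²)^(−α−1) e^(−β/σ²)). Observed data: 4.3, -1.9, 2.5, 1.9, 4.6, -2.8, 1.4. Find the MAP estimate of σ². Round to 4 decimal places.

σ̂²_MAP = 3.7105

Sum of squared deviations about the known mean: SS = (4.3−3)² + (-1.9−3)² + (2.5−3)² + (1.9−3)² + (4.6−3)² + (-2.8−3)² + (1.4−3)² = 65.92.
The Normal likelihood contributes (σ²)^(−n/2) exp(−SS/(2σ²)), so the posterior is Inverse-Gamma(α + n/2, β + SS/2) = Inverse-Gamma(9.5, 38.96).
The mode of Inverse-Gamma(a, b) is b/(a+1) = 38.96/10.5 ≈ 3.7105.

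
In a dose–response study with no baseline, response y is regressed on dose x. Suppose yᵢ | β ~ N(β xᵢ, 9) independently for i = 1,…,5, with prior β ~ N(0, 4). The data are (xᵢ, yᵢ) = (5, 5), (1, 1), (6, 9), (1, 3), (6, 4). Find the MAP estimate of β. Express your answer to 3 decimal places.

log p(β | y) = −Σ(yᵢ − βxᵢ)²/(2·9) − β²/(2·4) + const.
Setting the derivative to zero: Σxᵢ(yᵢ − βxᵢ)/9 − β/4 = 0, so β = Σxᵢyᵢ / (Σxᵢ² + σ²/τ²).
Σxᵢyᵢ = 5·5 + 1·1 + 6·9 + 1·3 + 6·4 = 107; Σxᵢ² = 99; σ²/τ² = 2.25.
β̂_MAP = 107 / (99 + 2.25) = 107/101.25 ≈ 1.057.

β̂_MAP = 1.057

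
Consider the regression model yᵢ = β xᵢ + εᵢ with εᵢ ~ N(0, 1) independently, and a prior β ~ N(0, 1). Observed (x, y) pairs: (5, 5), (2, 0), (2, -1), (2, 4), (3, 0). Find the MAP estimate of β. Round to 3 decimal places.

β̂_MAP = 0.660

log p(β | y) = −Σ(yᵢ − βxᵢ)²/(2·1) − β²/(2·1) + const.
Setting the derivative to zero: Σxᵢ(yᵢ − βxᵢ)/1 − β/1 = 0, so β = Σxᵢyᵢ / (Σxᵢ² + σ²/τ²).
Σxᵢyᵢ = 5·5 + 2·0 + 2·(-1) + 2·4 + 3·0 = 31; Σxᵢ² = 46; σ²/τ² = 1.
β̂_MAP = 31 / (46 + 1) = 31/47 ≈ 0.660.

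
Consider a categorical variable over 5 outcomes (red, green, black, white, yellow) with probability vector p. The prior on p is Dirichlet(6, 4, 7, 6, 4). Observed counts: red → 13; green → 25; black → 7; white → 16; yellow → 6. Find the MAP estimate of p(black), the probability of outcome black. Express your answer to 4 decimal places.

The posterior is Dirichlet(αᵢ + nᵢ) = Dirichlet(19, 29, 14, 22, 10).
For a Dirichlet(a₁,…,a_K) with all aᵢ > 1, the mode has j-th component (aⱼ − 1)/(Σaᵢ − K).
Here Σaᵢ = 94 and K = 5, so p(black) = (14 − 1)/(94 − 5) = 13/89 ≈ 0.1461.

MAP estimate of p(black) = 0.1461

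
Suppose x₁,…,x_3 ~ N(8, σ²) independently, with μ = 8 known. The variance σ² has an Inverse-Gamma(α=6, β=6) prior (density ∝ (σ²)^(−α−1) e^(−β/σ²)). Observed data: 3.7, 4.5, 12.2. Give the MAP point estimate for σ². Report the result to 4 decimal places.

σ̂²_MAP = 3.5518

Sum of squared deviations about the known mean: SS = (3.7−8)² + (4.5−8)² + (12.2−8)² = 48.38.
The Normal likelihood contributes (σ²)^(−n/2) exp(−SS/(2σ²)), so the posterior is Inverse-Gamma(α + n/2, β + SS/2) = Inverse-Gamma(7.5, 30.19).
The mode of Inverse-Gamma(a, b) is b/(a+1) = 30.19/8.5 ≈ 3.5518.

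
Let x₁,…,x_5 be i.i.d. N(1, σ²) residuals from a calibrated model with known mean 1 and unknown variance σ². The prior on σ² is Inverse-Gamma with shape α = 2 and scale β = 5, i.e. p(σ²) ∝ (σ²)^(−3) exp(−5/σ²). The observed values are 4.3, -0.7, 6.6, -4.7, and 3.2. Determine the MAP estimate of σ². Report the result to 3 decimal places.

Sum of squared deviations about the known mean: SS = (4.3−1)² + (-0.7−1)² + (6.6−1)² + (-4.7−1)² + (3.2−1)² = 82.47.
The Normal likelihood contributes (σ²)^(−n/2) exp(−SS/(2σ²)), so the posterior is Inverse-Gamma(α + n/2, β + SS/2) = Inverse-Gamma(4.5, 46.235).
The mode of Inverse-Gamma(a, b) is b/(a+1) = 46.235/5.5 ≈ 8.406.

σ̂²_MAP = 8.406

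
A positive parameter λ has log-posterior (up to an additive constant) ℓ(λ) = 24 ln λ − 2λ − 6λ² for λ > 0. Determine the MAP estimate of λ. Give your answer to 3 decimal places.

λ̂_MAP = 1.333

ℓ'(λ) = 24/λ − 2 − 12λ. Setting this to zero and multiplying by λ: 12λ² + 2λ − 24 = 0.
λ = (−2 + √(2² + 4·12·24)) / (2·12) = (−2 + √1156) / 24 = (−2 + 34)/24 = 4/3.
ℓ''(λ) = −24/λ² − 12 < 0, confirming a maximum.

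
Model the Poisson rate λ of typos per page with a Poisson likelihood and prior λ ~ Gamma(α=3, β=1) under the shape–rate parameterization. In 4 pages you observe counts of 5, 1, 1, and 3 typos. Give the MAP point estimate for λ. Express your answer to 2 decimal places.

λ̂_MAP = 2.40

Σxᵢ = 5+1+1+3 = 10, with n = 4.
Posterior ∝ λ^2e^(−1λ) · λ^10e^(−4λ) = λ^12e^(−5λ), i.e. Gamma(shape=13, rate=5).
The mode of a Gamma(a, b) with a ≥ 1 (shape–rate) is (a−1)/b = 12/5 ≈ 2.40.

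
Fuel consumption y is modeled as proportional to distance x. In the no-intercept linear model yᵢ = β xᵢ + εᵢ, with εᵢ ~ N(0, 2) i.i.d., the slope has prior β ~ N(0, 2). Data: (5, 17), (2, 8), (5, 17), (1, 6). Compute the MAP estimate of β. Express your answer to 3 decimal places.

log p(β | y) = −Σ(yᵢ − βxᵢ)²/(2·2) − β²/(2·2) + const.
Setting the derivative to zero: Σxᵢ(yᵢ − βxᵢ)/2 − β/2 = 0, so β = Σxᵢyᵢ / (Σxᵢ² + σ²/τ²).
Σxᵢyᵢ = 5·17 + 2·8 + 5·17 + 1·6 = 192; Σxᵢ² = 55; σ²/τ² = 1.
β̂_MAP = 192 / (55 + 1) = 192/56 ≈ 3.429.

β̂_MAP = 3.429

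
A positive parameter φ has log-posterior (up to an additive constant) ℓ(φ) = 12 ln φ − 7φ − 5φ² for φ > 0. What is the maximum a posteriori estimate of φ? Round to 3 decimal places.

φ̂_MAP = 0.800

ℓ'(φ) = 12/φ − 7 − 10φ. Setting this to zero and multiplying by φ: 10φ² + 7φ − 12 = 0.
φ = (−7 + √(7² + 4·10·12)) / (2·10) = (−7 + √529) / 20 = (−7 + 23)/20 = 4/5.
ℓ''(φ) = −12/φ² − 10 < 0, confirming a maximum.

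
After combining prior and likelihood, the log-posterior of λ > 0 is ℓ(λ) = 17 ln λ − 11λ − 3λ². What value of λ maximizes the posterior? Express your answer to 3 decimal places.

ℓ'(λ) = 17/λ − 11 − 6λ. Setting this to zero and multiplying by λ: 6λ² + 11λ − 17 = 0.
λ = (−11 + √(11² + 4·6·17)) / (2·6) = (−11 + √529) / 12 = (−11 + 23)/12 = 1.
ℓ''(λ) = −17/λ² − 6 < 0, confirming a maximum.

λ̂_MAP = 1.000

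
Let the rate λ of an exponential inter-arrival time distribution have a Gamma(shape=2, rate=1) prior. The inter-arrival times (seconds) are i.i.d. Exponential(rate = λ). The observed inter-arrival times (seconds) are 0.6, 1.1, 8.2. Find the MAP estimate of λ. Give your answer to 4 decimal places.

The Exponential(rate=λ) likelihood is ∝ λ^n e^(−λΣtᵢ). Here n = 3 and Σtᵢ = 0.6 + 1.1 + 8.2 = 9.9.
Posterior ∝ λe^(−1λ) · λ^3e^(−9.9λ) = λ^4e^(−10.9λ), i.e. Gamma(5, 10.9).
Mode = (a−1)/b = 4/10.9 ≈ 0.3670.

λ̂_MAP = 0.3670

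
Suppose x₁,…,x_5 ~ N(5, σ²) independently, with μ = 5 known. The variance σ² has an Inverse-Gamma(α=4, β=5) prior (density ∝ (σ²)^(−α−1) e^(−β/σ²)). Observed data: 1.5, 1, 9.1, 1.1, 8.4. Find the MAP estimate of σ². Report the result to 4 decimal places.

Sum of squared deviations about the known mean: SS = (1.5−5)² + (1−5)² + (9.1−5)² + (1.1−5)² + (8.4−5)² = 71.83.
The Normal likelihood contributes (σ²)^(−n/2) exp(−SS/(2σ²)), so the posterior is Inverse-Gamma(α + n/2, β + SS/2) = Inverse-Gamma(6.5, 40.915).
The mode of Inverse-Gamma(a, b) is b/(a+1) = 40.915/7.5 ≈ 5.4553.

σ̂²_MAP = 5.4553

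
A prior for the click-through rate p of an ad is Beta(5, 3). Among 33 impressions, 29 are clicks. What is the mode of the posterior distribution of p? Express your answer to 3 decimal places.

Prior: Beta(5, 3).
Data: 29 successes in 33 trials. The binomial likelihood contributes p^29(1−p)^4, so the posterior is Beta(5+29, 3+4) = Beta(34, 7).
For Beta(a, b) with a, b > 1 the mode is (a−1)/(a+b−2) = 33/39 ≈ 0.846.

p̂_MAP = 0.846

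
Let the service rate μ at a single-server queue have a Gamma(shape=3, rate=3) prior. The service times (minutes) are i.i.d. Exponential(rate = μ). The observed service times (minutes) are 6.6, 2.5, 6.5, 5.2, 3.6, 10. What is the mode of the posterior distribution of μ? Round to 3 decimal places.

μ̂_MAP = 0.214

The Exponential(rate=μ) likelihood is ∝ μ^n e^(−μΣtᵢ). Here n = 6 and Σtᵢ = 6.6 + 2.5 + 6.5 + 5.2 + 3.6 + 10 = 34.4.
Posterior ∝ μ^2e^(−3μ) · μ^6e^(−34.4μ) = μ^8e^(−37.4μ), i.e. Gamma(9, 37.4).
Mode = (a−1)/b = 8/37.4 ≈ 0.214.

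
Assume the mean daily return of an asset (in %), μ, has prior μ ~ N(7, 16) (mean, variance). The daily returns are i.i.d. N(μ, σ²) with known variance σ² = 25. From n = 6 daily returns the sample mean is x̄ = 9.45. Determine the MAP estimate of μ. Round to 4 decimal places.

μ̂_MAP = 8.9438

n = 6, x̄ = 9.45.
For a Normal prior and Normal likelihood with known variance, the posterior is Normal; its mode equals its mean, the precision-weighted average.
Prior precision 1/σ₀² = 1/16 = 0.0625; data precision n/σ² = 6/25 = 0.24.
μ̂ = (0.0625·7 + 0.24·9.45) / (0.0625 + 0.24) = 2.7055/0.3025 = 5411/605 ≈ 8.9438.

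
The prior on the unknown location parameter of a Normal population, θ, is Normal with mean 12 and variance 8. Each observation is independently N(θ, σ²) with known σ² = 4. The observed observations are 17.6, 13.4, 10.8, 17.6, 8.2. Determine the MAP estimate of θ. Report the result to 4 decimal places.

θ̂_MAP = 13.3818

n = 5; x̄ = (17.6 + 13.4 + 10.8 + 17.6 + 8.2)/5 = 67.6/5 = 13.52.
For a Normal prior and Normal likelihood with known variance, the posterior is Normal; its mode equals its mean, the precision-weighted average.
Prior precision 1/σ₀² = 1/8 = 0.125; data precision n/σ² = 5/4 = 1.25.
θ̂ = (0.125·12 + 1.25·13.52) / (0.125 + 1.25) = 18.4/1.375 = 736/55 ≈ 13.3818.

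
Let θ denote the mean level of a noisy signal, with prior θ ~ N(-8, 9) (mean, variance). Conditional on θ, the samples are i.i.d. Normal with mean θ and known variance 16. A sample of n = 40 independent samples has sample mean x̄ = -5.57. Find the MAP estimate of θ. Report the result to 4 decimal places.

n = 40, x̄ = -5.57.
For a Normal prior and Normal likelihood with known variance, the posterior is Normal; its mode equals its mean, the precision-weighted average.
Prior precision 1/σ₀² = 1/9; data precision n/σ² = 40/16 = 2.5.
θ̂ = ((1/9)·(-8) + 2.5·(-5.57)) / (1/9 + 2.5) = (-5333/360)/(47/18) = -5333/940 ≈ -5.6734.

θ̂_MAP = -5.6734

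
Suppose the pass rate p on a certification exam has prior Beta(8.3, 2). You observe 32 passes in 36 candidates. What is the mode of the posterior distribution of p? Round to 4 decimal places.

p̂_MAP = 0.8871

Prior: Beta(8.3, 2).
Data: 32 successes in 36 trials. The binomial likelihood contributes p^32(1−p)^4, so the posterior is Beta(8.3+32, 2+4) = Beta(40.3, 6).
For Beta(a, b) with a, b > 1 the mode is (a−1)/(a+b−2) = 39.3/44.3 ≈ 0.8871.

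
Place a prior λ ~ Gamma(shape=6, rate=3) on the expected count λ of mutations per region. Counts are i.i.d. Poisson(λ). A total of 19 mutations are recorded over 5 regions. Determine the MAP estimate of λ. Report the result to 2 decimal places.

Σxᵢ = 19, n = 5.
Posterior ∝ λ^5e^(−3λ) · λ^19e^(−5λ) = λ^24e^(−8λ), i.e. Gamma(shape=25, rate=8).
The mode of a Gamma(a, b) with a ≥ 1 (shape–rate) is (a−1)/b = 24/8 ≈ 3.00.

λ̂_MAP = 3.00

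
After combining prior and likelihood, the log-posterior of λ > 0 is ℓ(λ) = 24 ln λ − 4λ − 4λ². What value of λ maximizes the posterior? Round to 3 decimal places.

ℓ'(λ) = 24/λ − 4 − 8λ. Setting this to zero and multiplying by λ: 8λ² + 4λ − 24 = 0.
λ = (−4 + √(4² + 4·8·24)) / (2·8) = (−4 + √784) / 16 = (−4 + 28)/16 = 3/2.
ℓ''(λ) = −24/λ² − 8 < 0, confirming a maximum.

λ̂_MAP = 1.500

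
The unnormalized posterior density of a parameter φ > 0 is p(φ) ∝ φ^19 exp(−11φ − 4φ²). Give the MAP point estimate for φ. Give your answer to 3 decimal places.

φ̂_MAP = 1.000

ℓ'(φ) = 19/φ − 11 − 8φ. Setting this to zero and multiplying by φ: 8φ² + 11φ − 19 = 0.
φ = (−11 + √(11² + 4·8·19)) / (2·8) = (−11 + √729) / 16 = (−11 + 27)/16 = 1.
ℓ''(φ) = −19/φ² − 8 < 0, confirming a maximum.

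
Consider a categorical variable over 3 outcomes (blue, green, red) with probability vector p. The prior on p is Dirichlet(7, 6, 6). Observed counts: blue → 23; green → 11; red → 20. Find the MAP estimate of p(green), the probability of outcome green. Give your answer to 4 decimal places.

MAP estimate of p(green) = 0.2286

The posterior is Dirichlet(αᵢ + nᵢ) = Dirichlet(30, 17, 26).
For a Dirichlet(a₁,…,a_K) with all aᵢ > 1, the mode has j-th component (aⱼ − 1)/(Σaᵢ − K).
Here Σaᵢ = 73 and K = 3, so p(green) = (17 − 1)/(73 − 3) = 16/70 ≈ 0.2286.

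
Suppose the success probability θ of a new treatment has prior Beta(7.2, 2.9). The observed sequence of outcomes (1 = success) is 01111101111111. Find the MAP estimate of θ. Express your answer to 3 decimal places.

θ̂_MAP = 0.824

Prior: Beta(7.2, 2.9).
Data: 12 successes in 14 trials (from the sequence). The binomial likelihood contributes θ^12(1−θ)^2, so the posterior is Beta(7.2+12, 2.9+2) = Beta(19.2, 4.9).
For Beta(a, b) with a, b > 1 the mode is (a−1)/(a+b−2) = 18.2/22.1 ≈ 0.824.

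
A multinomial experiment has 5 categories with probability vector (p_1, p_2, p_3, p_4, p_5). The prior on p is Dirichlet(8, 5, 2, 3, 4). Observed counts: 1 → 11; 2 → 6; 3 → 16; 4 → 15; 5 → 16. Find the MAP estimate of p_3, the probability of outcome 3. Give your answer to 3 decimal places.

MAP estimate: 0.210

The posterior is Dirichlet(αᵢ + nᵢ) = Dirichlet(19, 11, 18, 18, 20).
For a Dirichlet(a₁,…,a_K) with all aᵢ > 1, the mode has j-th component (aⱼ − 1)/(Σaᵢ − K).
Here Σaᵢ = 86 and K = 5, so p_3 = (18 − 1)/(86 − 5) = 17/81 ≈ 0.210.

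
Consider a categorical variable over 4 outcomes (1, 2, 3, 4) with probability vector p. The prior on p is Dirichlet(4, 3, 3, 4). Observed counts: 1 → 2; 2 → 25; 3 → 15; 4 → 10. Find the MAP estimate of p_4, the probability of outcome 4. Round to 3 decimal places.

The posterior is Dirichlet(αᵢ + nᵢ) = Dirichlet(6, 28, 18, 14).
For a Dirichlet(a₁,…,a_K) with all aᵢ > 1, the mode has j-th component (aⱼ − 1)/(Σaᵢ − K).
Here Σaᵢ = 66 and K = 4, so p_4 = (14 − 1)/(66 − 4) = 13/62 ≈ 0.210.

MAP estimate: 0.210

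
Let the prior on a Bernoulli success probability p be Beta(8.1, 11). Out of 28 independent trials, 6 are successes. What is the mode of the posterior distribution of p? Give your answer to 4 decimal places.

p̂_MAP = 0.2905

Prior: Beta(8.1, 11).
Data: 6 successes in 28 trials. The binomial likelihood contributes p^6(1−p)^22, so the posterior is Beta(8.1+6, 11+22) = Beta(14.1, 33).
For Beta(a, b) with a, b > 1 the mode is (a−1)/(a+b−2) = 13.1/45.1 ≈ 0.2905.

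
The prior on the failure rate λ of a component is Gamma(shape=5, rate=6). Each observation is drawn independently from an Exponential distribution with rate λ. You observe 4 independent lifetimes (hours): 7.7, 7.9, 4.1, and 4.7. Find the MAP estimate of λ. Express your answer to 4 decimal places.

The Exponential(rate=λ) likelihood is ∝ λ^n e^(−λΣtᵢ). Here n = 4 and Σtᵢ = 7.7 + 7.9 + 4.1 + 4.7 = 24.4.
Posterior ∝ λ^4e^(−6λ) · λ^4e^(−24.4λ) = λ^8e^(−30.4λ), i.e. Gamma(9, 30.4).
Mode = (a−1)/b = 8/30.4 ≈ 0.2632.

λ̂_MAP = 0.2632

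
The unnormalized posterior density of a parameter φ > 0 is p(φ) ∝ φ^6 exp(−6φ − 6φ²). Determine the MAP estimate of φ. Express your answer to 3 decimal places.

ℓ'(φ) = 6/φ − 6 − 12φ. Setting this to zero and multiplying by φ: 12φ² + 6φ − 6 = 0.
φ = (−6 + √(6² + 4·12·6)) / (2·12) = (−6 + √324) / 24 = (−6 + 18)/24 = 1/2.
ℓ''(φ) = −6/φ² − 12 < 0, confirming a maximum.

φ̂_MAP = 0.500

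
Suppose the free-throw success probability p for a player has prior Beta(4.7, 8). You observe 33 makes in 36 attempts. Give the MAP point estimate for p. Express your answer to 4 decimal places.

p̂_MAP = 0.7859

Prior: Beta(4.7, 8).
Data: 33 successes in 36 trials. The binomial likelihood contributes p^33(1−p)^3, so the posterior is Beta(4.7+33, 8+3) = Beta(37.7, 11).
For Beta(a, b) with a, b > 1 the mode is (a−1)/(a+b−2) = 36.7/46.7 ≈ 0.7859.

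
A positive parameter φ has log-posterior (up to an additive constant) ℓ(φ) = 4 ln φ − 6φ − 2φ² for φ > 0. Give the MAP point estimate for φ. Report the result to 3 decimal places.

ℓ'(φ) = 4/φ − 6 − 4φ. Setting this to zero and multiplying by φ: 4φ² + 6φ − 4 = 0.
φ = (−6 + √(6² + 4·4·4)) / (2·4) = (−6 + √100) / 8 = (−6 + 10)/8 = 1/2.
ℓ''(φ) = −4/φ² − 4 < 0, confirming a maximum.

φ̂_MAP = 0.500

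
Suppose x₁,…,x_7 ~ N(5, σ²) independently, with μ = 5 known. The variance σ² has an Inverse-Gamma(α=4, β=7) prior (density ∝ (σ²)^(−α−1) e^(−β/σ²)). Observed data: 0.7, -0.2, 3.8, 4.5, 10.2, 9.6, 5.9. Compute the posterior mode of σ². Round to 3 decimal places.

Sum of squared deviations about the known mean: SS = (0.7−5)² + (-0.2−5)² + (3.8−5)² + (4.5−5)² + (10.2−5)² + (9.6−5)² + (5.9−5)² = 96.23.
The Normal likelihood contributes (σ²)^(−n/2) exp(−SS/(2σ²)), so the posterior is Inverse-Gamma(α + n/2, β + SS/2) = Inverse-Gamma(7.5, 55.115).
The mode of Inverse-Gamma(a, b) is b/(a+1) = 55.115/8.5 ≈ 6.484.

σ̂²_MAP = 6.484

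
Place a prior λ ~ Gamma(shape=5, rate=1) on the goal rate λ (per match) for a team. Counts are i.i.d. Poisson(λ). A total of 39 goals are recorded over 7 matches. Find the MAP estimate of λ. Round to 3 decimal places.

Σxᵢ = 39, n = 7.
Posterior ∝ λ^4e^(−1λ) · λ^39e^(−7λ) = λ^43e^(−8λ), i.e. Gamma(shape=44, rate=8).
The mode of a Gamma(a, b) with a ≥ 1 (shape–rate) is (a−1)/b = 43/8 ≈ 5.375.

λ̂_MAP = 5.375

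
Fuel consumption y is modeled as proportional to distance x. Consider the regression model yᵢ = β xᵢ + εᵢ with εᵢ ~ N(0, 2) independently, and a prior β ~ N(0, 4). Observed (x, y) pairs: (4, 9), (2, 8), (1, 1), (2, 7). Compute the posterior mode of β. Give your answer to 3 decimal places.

log p(β | y) = −Σ(yᵢ − βxᵢ)²/(2·2) − β²/(2·4) + const.
Setting the derivative to zero: Σxᵢ(yᵢ − βxᵢ)/2 − β/4 = 0, so β = Σxᵢyᵢ / (Σxᵢ² + σ²/τ²).
Σxᵢyᵢ = 4·9 + 2·8 + 1·1 + 2·7 = 67; Σxᵢ² = 25; σ²/τ² = 0.5.
β̂_MAP = 67 / (25 + 0.5) = 67/25.5 ≈ 2.627.

β̂_MAP = 2.627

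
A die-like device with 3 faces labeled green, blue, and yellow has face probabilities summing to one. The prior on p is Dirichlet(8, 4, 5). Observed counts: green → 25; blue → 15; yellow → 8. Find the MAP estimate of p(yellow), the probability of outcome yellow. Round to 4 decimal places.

MAP estimate of p(yellow) = 0.1935

The posterior is Dirichlet(αᵢ + nᵢ) = Dirichlet(33, 19, 13).
For a Dirichlet(a₁,…,a_K) with all aᵢ > 1, the mode has j-th component (aⱼ − 1)/(Σaᵢ − K).
Here Σaᵢ = 65 and K = 3, so p(yellow) = (13 − 1)/(65 − 3) = 12/62 ≈ 0.1935.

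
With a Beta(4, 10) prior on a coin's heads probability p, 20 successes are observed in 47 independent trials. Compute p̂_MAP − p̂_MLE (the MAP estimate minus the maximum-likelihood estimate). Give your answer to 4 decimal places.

Posterior is Beta(24, 37); MAP = (24−1)/(61−2) = 23/59 ≈ 0.38983.
MLE ignores the prior: p̂_MLE = k/n = 20/47 ≈ 0.42553.
Difference = 23/59 − 20/47 = -99/2773 ≈ -0.0357.

MAP − MLE = -0.0357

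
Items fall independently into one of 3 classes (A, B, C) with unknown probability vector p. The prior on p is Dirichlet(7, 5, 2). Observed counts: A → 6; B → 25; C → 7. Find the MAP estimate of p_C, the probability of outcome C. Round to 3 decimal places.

The posterior is Dirichlet(αᵢ + nᵢ) = Dirichlet(13, 30, 9).
For a Dirichlet(a₁,…,a_K) with all aᵢ > 1, the mode has j-th component (aⱼ − 1)/(Σaᵢ − K).
Here Σaᵢ = 52 and K = 3, so p_C = (9 − 1)/(52 − 3) = 8/49 ≈ 0.163.

MAP estimate of p_C = 0.163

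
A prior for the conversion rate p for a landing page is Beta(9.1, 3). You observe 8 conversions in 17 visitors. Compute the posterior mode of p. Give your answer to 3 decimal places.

Prior: Beta(9.1, 3).
Data: 8 successes in 17 trials. The binomial likelihood contributes p^8(1−p)^9, so the posterior is Beta(9.1+8, 3+9) = Beta(17.1, 12).
For Beta(a, b) with a, b > 1 the mode is (a−1)/(a+b−2) = 16.1/27.1 ≈ 0.594.

p̂_MAP = 0.594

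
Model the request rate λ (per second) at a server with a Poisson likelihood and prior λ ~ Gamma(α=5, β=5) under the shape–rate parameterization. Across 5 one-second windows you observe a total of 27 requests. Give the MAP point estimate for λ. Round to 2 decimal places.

Σxᵢ = 27, n = 5.
Posterior ∝ λ^4e^(−5λ) · λ^27e^(−5λ) = λ^31e^(−10λ), i.e. Gamma(shape=32, rate=10).
The mode of a Gamma(a, b) with a ≥ 1 (shape–rate) is (a−1)/b = 31/10 ≈ 3.10.

λ̂_MAP = 3.10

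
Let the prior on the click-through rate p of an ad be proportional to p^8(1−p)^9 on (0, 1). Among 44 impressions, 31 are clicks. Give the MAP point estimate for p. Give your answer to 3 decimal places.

p̂_MAP = 0.639

The prior density ∝ p^8(1−p)^9 is the kernel of Beta(9, 10).
Data: 31 successes in 44 trials. The binomial likelihood contributes p^31(1−p)^13, so the posterior is Beta(9+31, 10+13) = Beta(40, 23).
For Beta(a, b) with a, b > 1 the mode is (a−1)/(a+b−2) = 39/61 ≈ 0.639.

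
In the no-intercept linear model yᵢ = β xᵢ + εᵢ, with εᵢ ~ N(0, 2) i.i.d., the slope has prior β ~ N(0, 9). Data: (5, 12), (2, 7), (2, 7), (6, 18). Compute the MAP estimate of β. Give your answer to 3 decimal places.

β̂_MAP = 2.831

log p(β | y) = −Σ(yᵢ − βxᵢ)²/(2·2) − β²/(2·9) + const.
Setting the derivative to zero: Σxᵢ(yᵢ − βxᵢ)/2 − β/9 = 0, so β = Σxᵢyᵢ / (Σxᵢ² + σ²/τ²).
Σxᵢyᵢ = 5·12 + 2·7 + 2·7 + 6·18 = 196; Σxᵢ² = 69; σ²/τ² = 2/9.
β̂_MAP = 196 / (69 + 2/9) = 196/(623/9) = 252/89 ≈ 2.831.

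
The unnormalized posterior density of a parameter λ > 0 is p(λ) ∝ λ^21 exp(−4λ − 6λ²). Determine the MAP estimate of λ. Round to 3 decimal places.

λ̂_MAP = 1.167

ℓ'(λ) = 21/λ − 4 − 12λ. Setting this to zero and multiplying by λ: 12λ² + 4λ − 21 = 0.
λ = (−4 + √(4² + 4·12·21)) / (2·12) = (−4 + √1024) / 24 = (−4 + 32)/24 = 7/6.
ℓ''(λ) = −21/λ² − 12 < 0, confirming a maximum.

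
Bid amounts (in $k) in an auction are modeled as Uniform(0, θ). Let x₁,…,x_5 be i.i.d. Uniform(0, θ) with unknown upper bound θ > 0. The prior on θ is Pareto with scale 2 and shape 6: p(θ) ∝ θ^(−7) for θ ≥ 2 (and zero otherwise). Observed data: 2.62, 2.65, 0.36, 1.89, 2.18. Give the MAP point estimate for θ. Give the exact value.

θ̂_MAP = 2.65

The Uniform(0, θ) likelihood is θ^(−n) for θ ≥ max(xᵢ), zero otherwise. Here max(xᵢ) = 2.65.
Posterior ∝ θ^(−7) · θ^(−5) = θ^(−12) on θ ≥ max(2, 2.65) = 2.65.
This density is strictly decreasing in θ, so the posterior mode lies at the lower boundary of the support.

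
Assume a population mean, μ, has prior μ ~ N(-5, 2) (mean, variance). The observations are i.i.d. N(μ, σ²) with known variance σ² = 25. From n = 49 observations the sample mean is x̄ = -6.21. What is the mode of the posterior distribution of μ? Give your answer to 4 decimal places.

n = 49, x̄ = -6.21.
For a Normal prior and Normal likelihood with known variance, the posterior is Normal; its mode equals its mean, the precision-weighted average.
Prior precision 1/σ₀² = 1/2 = 0.5; data precision n/σ² = 49/25 = 1.96.
μ̂ = (0.5·(-5) + 1.96·(-6.21)) / (0.5 + 1.96) = (-14.6716)/2.46 = -36679/6150 ≈ -5.9641.

μ̂_MAP = -5.9641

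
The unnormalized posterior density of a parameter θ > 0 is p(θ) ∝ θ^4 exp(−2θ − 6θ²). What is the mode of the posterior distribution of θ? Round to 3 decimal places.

ℓ'(θ) = 4/θ − 2 − 12θ. Setting this to zero and multiplying by θ: 12θ² + 2θ − 4 = 0.
θ = (−2 + √(2² + 4·12·4)) / (2·12) = (−2 + √196) / 24 = (−2 + 14)/24 = 1/2.
ℓ''(θ) = −4/θ² − 12 < 0, confirming a maximum.

θ̂_MAP = 0.500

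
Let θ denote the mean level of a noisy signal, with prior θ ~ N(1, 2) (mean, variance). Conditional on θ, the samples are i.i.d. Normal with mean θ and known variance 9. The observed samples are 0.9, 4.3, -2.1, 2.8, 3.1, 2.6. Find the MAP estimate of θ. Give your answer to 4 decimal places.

θ̂_MAP = 1.5333

n = 6; x̄ = (0.9 + 4.3 + (-2.1) + 2.8 + 3.1 + 2.6)/6 = 11.6/6 = 29/15 ≈ 1.9333.
For a Normal prior and Normal likelihood with known variance, the posterior is Normal; its mode equals its mean, the precision-weighted average.
Prior precision 1/σ₀² = 1/2 = 0.5; data precision n/σ² = 6/9 = 2/3.
θ̂ = (0.5·1 + (2/3)·(29/15)) / (0.5 + 2/3) = (161/90)/(7/6) = 23/15 ≈ 1.5333.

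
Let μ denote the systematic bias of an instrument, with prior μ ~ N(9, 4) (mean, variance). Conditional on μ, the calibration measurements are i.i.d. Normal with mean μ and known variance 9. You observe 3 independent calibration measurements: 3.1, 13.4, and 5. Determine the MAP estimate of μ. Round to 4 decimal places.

μ̂_MAP = 7.9524

n = 3; x̄ = (3.1 + 13.4 + 5)/3 = 21.5/3 = 43/6 ≈ 7.1667.
For a Normal prior and Normal likelihood with known variance, the posterior is Normal; its mode equals its mean, the precision-weighted average.
Prior precision 1/σ₀² = 1/4 = 0.25; data precision n/σ² = 3/9 = 1/3.
μ̂ = (0.25·9 + (1/3)·(43/6)) / (0.25 + 1/3) = (167/36)/(7/12) = 167/21 ≈ 7.9524.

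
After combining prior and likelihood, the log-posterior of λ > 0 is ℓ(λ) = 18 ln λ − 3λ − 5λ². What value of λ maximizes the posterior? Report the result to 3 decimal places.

ℓ'(λ) = 18/λ − 3 − 10λ. Setting this to zero and multiplying by λ: 10λ² + 3λ − 18 = 0.
λ = (−3 + √(3² + 4·10·18)) / (2·10) = (−3 + √729) / 20 = (−3 + 27)/20 = 6/5.
ℓ''(λ) = −18/λ² − 10 < 0, confirming a maximum.

λ̂_MAP = 1.200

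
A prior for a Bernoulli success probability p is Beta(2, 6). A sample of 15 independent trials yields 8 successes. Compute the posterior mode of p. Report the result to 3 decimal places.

Prior: Beta(2, 6).
Data: 8 successes in 15 trials. The binomial likelihood contributes p^8(1−p)^7, so the posterior is Beta(2+8, 6+7) = Beta(10, 13).
For Beta(a, b) with a, b > 1 the mode is (a−1)/(a+b−2) = 9/21 ≈ 0.429.

p̂_MAP = 0.429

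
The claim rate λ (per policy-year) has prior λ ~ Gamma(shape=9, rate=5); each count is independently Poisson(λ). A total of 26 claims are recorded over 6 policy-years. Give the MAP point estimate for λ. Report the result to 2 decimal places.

Σxᵢ = 26, n = 6.
Posterior ∝ λ^8e^(−5λ) · λ^26e^(−6λ) = λ^34e^(−11λ), i.e. Gamma(shape=35, rate=11).
The mode of a Gamma(a, b) with a ≥ 1 (shape–rate) is (a−1)/b = 34/11 ≈ 3.09.

λ̂_MAP = 3.09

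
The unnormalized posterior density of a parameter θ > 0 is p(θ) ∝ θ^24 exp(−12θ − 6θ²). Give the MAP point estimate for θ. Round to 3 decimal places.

θ̂_MAP = 1.000

ℓ'(θ) = 24/θ − 12 − 12θ. Setting this to zero and multiplying by θ: 12θ² + 12θ − 24 = 0.
θ = (−12 + √(12² + 4·12·24)) / (2·12) = (−12 + √1296) / 24 = (−12 + 36)/24 = 1.
ℓ''(θ) = −24/θ² − 12 < 0, confirming a maximum.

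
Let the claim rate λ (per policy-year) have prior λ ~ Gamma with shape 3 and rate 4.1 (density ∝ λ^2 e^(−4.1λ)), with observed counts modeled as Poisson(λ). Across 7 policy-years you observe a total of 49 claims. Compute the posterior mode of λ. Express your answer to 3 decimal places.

Σxᵢ = 49, n = 7.
Posterior ∝ λ^2e^(−4.1λ) · λ^49e^(−7λ) = λ^51e^(−11.1λ), i.e. Gamma(shape=52, rate=11.1).
The mode of a Gamma(a, b) with a ≥ 1 (shape–rate) is (a−1)/b = 51/11.1 ≈ 4.595.

λ̂_MAP = 4.595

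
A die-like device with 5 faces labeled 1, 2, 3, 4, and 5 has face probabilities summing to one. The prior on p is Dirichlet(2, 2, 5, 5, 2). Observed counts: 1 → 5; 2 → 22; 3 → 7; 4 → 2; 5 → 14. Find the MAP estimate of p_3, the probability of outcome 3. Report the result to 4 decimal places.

The posterior is Dirichlet(αᵢ + nᵢ) = Dirichlet(7, 24, 12, 7, 16).
For a Dirichlet(a₁,…,a_K) with all aᵢ > 1, the mode has j-th component (aⱼ − 1)/(Σaᵢ − K).
Here Σaᵢ = 66 and K = 5, so p_3 = (12 − 1)/(66 − 5) = 11/61 ≈ 0.1803.

MAP estimate: 0.1803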